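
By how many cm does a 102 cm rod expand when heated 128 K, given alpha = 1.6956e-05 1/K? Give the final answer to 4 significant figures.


dL = L0 * alpha * dT
dL = 102 * 1.6956e-05 * 128
dL = 0.2214 cm


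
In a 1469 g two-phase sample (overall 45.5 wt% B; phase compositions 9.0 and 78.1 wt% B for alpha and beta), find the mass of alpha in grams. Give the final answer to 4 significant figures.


f_alpha = (C_beta - C0) / (C_beta - C_alpha)
f_alpha = (78.1 - 45.5) / (78.1 - 9.0) = 0.47178
m_alpha = f_alpha * m_total = 0.47178 * 1469 = 693 g


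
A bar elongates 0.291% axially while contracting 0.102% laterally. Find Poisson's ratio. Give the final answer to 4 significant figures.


nu = -epsilon_lat / epsilon_axial
Lateral strain is contraction (negative), so using magnitudes:
nu = 0.102 / 0.291
nu = 0.3505


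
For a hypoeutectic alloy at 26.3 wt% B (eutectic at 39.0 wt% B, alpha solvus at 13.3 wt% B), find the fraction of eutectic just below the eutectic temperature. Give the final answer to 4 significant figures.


f_primary = (C_e - C0) / (C_e - C_alpha_max)
f_primary = (39.0 - 26.3) / (39.0 - 13.3)
f_primary = 0.494163
f_eutectic = 1 - 0.494163 = 0.5058


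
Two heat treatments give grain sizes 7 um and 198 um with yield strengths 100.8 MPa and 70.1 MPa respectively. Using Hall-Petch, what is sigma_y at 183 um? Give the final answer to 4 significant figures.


sigma_y = sigma0 + k / sqrt(d)
1/sqrt(d1) = 1/sqrt(7e-06) = 377.964;  1/sqrt(d2) = 71.0669
k = (sigma1 - sigma2) / (1/sqrt(d1) - 1/sqrt(d2)) = (100.8 - 70.1) / (377.964 - 71.0669) = 0.100033 MPa*m^0.5
sigma0 = sigma1 - k/sqrt(d1) = 100.8 - 0.100033*377.964 = 62.9909 MPa
sigma_y(d3) = 62.9909 + 0.100033 / sqrt(1.83e-04) = 70.39 MPa


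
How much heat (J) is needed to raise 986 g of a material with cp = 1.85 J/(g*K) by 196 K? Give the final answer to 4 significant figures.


Q = m * cp * dT
Q = 986 * 1.85 * 196
Q = 357500 J


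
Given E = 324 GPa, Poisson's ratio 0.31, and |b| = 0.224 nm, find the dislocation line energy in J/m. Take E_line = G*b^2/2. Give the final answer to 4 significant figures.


Step 1: G = E / (2*(1+nu))
G = 324 / (2*(1+0.31)) = 123.664 GPa = 1.23664e+11 Pa
Step 2: E_line = G*b^2/2
b = 0.224 nm = 2.24e-10 m
E_line = 0.5 * 1.23664e+11 * (2.24e-10)^2 = 3.102e-09 J/m


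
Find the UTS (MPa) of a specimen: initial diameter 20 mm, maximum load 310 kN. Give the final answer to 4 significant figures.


A0 = pi*(d/2)^2 = pi*(20/2)^2 = 314.159 mm^2
UTS = F_max / A0 = 310*1000 / 314.159
UTS = 986.8 MPa


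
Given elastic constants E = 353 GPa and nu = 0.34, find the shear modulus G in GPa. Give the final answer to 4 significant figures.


G = E / (2*(1+nu))
G = 353 / (2*(1+0.34))
G = 131.7 GPa


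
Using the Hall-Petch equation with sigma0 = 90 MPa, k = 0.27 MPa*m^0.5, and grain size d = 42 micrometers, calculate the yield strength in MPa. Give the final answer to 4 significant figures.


sigma_y = sigma0 + k / sqrt(d)
d = 42 um = 4.2e-05 m
sigma_y = 90 + 0.27 / sqrt(4.2e-05)
sigma_y = 131.7 MPa


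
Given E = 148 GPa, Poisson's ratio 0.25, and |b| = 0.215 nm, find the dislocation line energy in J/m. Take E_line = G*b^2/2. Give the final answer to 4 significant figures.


Step 1: G = E / (2*(1+nu))
G = 148 / (2*(1+0.25)) = 59.2 GPa = 5.92e+10 Pa
Step 2: E_line = G*b^2/2
b = 0.215 nm = 2.15e-10 m
E_line = 0.5 * 5.92e+10 * (2.15e-10)^2 = 1.368e-09 J/m


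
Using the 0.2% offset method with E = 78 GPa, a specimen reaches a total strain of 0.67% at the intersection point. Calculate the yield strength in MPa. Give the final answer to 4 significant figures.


Offset strain = 0.002
Elastic strain at yield = total_strain - offset = 6.7e-03 - 0.002 = 4.7e-03
sigma_y = E * elastic_strain = 78000 * 4.7e-03
sigma_y = 366.6 MPa


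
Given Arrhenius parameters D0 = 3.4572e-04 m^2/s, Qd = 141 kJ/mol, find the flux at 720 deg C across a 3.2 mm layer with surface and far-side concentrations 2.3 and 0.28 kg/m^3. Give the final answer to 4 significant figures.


Step 1: D = D0 * exp(-Qd/(R*T))
T = 720 + 273.15 = 993.15 K
D = 3.4572e-04 * exp(-141e3 / (8.314 * 993.15)) = 1.32609e-11 m^2/s
Step 2: J = D * (C1 - C2) / dx
J = 1.32609e-11 * (2.3 - 0.28) / 3.2e-03
J = 8.371e-09 kg/(m^2*s)


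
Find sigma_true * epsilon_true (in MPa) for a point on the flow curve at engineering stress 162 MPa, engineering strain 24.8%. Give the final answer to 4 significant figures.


sigma_true = sigma_eng * (1 + epsilon_eng)
sigma_true = 162 * (1 + 0.248) = 202.176 MPa
epsilon_true = ln(1 + epsilon_eng)
epsilon_true = ln(1 + 0.248) = 0.221542
sigma_true * epsilon_true = 202.176 * 0.221542 = 44.79 MPa


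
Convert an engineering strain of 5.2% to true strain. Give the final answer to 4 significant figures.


epsilon_true = ln(1 + epsilon_eng)
epsilon_true = ln(1 + 0.052)
epsilon_true = 0.05069


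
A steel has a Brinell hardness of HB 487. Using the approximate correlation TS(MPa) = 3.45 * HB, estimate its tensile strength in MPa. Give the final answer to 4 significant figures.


TS (MPa) = 3.45 * HB
TS = 3.45 * 487
TS = 1680 MPa


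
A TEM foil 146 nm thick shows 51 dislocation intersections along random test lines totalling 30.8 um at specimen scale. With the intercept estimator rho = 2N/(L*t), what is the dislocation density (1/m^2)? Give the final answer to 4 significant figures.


rho = 2N / (L * t)
L = 30.8 um = 3.08e-05 m, t = 146 nm = 1.46e-07 m
rho = 2 * 51 / (3.08e-05 * 1.46e-07)
rho = 2.268e+13 1/m^2


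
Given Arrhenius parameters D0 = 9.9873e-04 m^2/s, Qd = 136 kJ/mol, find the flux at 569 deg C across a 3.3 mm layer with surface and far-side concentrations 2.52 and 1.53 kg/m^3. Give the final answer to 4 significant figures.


Step 1: D = D0 * exp(-Qd/(R*T))
T = 569 + 273.15 = 842.15 K
D = 9.9873e-04 * exp(-136e3 / (8.314 * 842.15)) = 3.66182e-12 m^2/s
Step 2: J = D * (C1 - C2) / dx
J = 3.66182e-12 * (2.52 - 1.53) / 3.3e-03
J = 1.099e-09 kg/(m^2*s)


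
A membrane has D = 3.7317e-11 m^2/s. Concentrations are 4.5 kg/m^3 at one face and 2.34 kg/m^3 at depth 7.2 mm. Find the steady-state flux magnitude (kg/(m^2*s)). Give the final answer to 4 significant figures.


J = -D * (dC/dx) = D * (C1 - C2) / dx
J = 3.7317e-11 * (4.5 - 2.34) / 7.2e-03
J = 1.12e-08 kg/(m^2*s)


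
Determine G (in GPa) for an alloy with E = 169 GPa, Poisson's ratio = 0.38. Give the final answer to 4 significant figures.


G = E / (2*(1+nu))
G = 169 / (2*(1+0.38))
G = 61.23 GPa


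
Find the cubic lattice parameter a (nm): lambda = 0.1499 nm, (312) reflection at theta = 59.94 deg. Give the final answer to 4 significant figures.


d = lambda / (2*sin(theta))
d = 0.1499 / (2*sin(59.94 deg))
d = 0.0865972 nm
a = d * sqrt(h^2+k^2+l^2) = 0.0865972 * sqrt(14)
a = 0.324 nm


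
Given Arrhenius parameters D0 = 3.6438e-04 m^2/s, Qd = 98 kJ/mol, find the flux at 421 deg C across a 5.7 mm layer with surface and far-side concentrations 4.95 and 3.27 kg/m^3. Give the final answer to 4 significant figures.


Step 1: D = D0 * exp(-Qd/(R*T))
T = 421 + 273.15 = 694.15 K
D = 3.6438e-04 * exp(-98e3 / (8.314 * 694.15)) = 1.53748e-11 m^2/s
Step 2: J = D * (C1 - C2) / dx
J = 1.53748e-11 * (4.95 - 3.27) / 5.7e-03
J = 4.532e-09 kg/(m^2*s)


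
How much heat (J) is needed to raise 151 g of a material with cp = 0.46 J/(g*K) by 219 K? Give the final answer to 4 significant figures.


Q = m * cp * dT
Q = 151 * 0.46 * 219
Q = 15210 J


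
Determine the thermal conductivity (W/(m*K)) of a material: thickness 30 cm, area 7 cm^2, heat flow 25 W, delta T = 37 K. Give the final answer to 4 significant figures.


k = Q*L / (A*dT)
L = 0.3 m, A = 7e-04 m^2
k = 25 * 0.3 / (7e-04 * 37)
k = 289.6 W/(m*K)


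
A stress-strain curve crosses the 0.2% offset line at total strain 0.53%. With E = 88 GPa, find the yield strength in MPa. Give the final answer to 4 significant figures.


Offset strain = 0.002
Elastic strain at yield = total_strain - offset = 5.3e-03 - 0.002 = 3.3e-03
sigma_y = E * elastic_strain = 88000 * 3.3e-03
sigma_y = 290.4 MPa


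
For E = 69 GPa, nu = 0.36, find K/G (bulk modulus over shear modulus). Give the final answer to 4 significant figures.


G = E / (2*(1+nu))
G = 69 / (2*(1+0.36)) = 25.3676 GPa
K = E / (3*(1-2*nu))
K = 69 / (3*(1-2*0.36)) = 82.1429 GPa
K/G = 82.1429 / 25.3676 = 3.238


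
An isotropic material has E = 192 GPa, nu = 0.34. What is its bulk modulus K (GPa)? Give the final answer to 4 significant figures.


K = E / (3*(1-2*nu))
K = 192 / (3*(1-2*0.34))
K = 200 GPa


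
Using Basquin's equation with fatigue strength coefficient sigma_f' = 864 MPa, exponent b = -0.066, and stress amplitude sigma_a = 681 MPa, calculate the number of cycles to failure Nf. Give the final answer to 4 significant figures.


sigma_a = sigma_f' * (2*Nf)^b
2*Nf = (sigma_a / sigma_f')^(1/b)
2*Nf = (681 / 864)^(1/-0.066)
2*Nf = 36.8266
Nf = 18.41 cycles


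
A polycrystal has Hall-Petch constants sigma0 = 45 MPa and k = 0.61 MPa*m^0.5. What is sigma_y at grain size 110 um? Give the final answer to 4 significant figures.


sigma_y = sigma0 + k / sqrt(d)
d = 110 um = 1.1e-04 m
sigma_y = 45 + 0.61 / sqrt(1.1e-04)
sigma_y = 103.2 MPa


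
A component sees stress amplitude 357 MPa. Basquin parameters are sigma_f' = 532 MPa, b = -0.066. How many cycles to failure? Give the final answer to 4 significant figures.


sigma_a = sigma_f' * (2*Nf)^b
2*Nf = (sigma_a / sigma_f')^(1/b)
2*Nf = (357 / 532)^(1/-0.066)
2*Nf = 421.6
Nf = 210.8 cycles


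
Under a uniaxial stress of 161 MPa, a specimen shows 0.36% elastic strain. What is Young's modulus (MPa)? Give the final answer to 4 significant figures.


E = sigma / epsilon
epsilon = 0.36% = 3.6e-03
E = 161 / 3.6e-03
E = 44720 MPa


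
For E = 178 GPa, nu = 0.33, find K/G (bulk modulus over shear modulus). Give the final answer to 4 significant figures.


G = E / (2*(1+nu))
G = 178 / (2*(1+0.33)) = 66.9173 GPa
K = E / (3*(1-2*nu))
K = 178 / (3*(1-2*0.33)) = 174.51 GPa
K/G = 174.51 / 66.9173 = 2.608


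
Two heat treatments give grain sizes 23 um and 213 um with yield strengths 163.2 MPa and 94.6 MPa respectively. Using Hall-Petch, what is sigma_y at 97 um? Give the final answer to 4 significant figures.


sigma_y = sigma0 + k / sqrt(d)
1/sqrt(d1) = 1/sqrt(2.3e-05) = 208.514;  1/sqrt(d2) = 68.5189
k = (sigma1 - sigma2) / (1/sqrt(d1) - 1/sqrt(d2)) = (163.2 - 94.6) / (208.514 - 68.5189) = 0.490016 MPa*m^0.5
sigma0 = sigma1 - k/sqrt(d1) = 163.2 - 0.490016*208.514 = 61.0247 MPa
sigma_y(d3) = 61.0247 + 0.490016 / sqrt(9.7e-05) = 110.8 MPa


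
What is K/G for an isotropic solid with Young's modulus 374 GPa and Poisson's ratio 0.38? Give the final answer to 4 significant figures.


G = E / (2*(1+nu))
G = 374 / (2*(1+0.38)) = 135.507 GPa
K = E / (3*(1-2*nu))
K = 374 / (3*(1-2*0.38)) = 519.444 GPa
K/G = 519.444 / 135.507 = 3.833


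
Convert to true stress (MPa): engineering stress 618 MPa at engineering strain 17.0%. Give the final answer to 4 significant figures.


sigma_true = sigma_eng * (1 + epsilon_eng)
sigma_true = 618 * (1 + 0.17)
sigma_true = 723.1 MPa


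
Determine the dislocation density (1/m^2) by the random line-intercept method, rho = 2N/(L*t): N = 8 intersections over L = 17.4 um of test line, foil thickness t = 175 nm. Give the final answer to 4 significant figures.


rho = 2N / (L * t)
L = 17.4 um = 1.74e-05 m, t = 175 nm = 1.75e-07 m
rho = 2 * 8 / (1.74e-05 * 1.75e-07)
rho = 5.255e+12 1/m^2


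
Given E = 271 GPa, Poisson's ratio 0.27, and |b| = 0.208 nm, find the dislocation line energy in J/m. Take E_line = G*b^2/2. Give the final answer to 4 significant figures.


Step 1: G = E / (2*(1+nu))
G = 271 / (2*(1+0.27)) = 106.693 GPa = 1.06693e+11 Pa
Step 2: E_line = G*b^2/2
b = 0.208 nm = 2.08e-10 m
E_line = 0.5 * 1.06693e+11 * (2.08e-10)^2 = 2.308e-09 J/m


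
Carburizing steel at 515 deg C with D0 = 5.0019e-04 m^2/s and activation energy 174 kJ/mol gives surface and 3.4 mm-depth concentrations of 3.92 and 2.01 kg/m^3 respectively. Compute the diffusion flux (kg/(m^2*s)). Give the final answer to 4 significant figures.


Step 1: D = D0 * exp(-Qd/(R*T))
T = 515 + 273.15 = 788.15 K
D = 5.0019e-04 * exp(-174e3 / (8.314 * 788.15)) = 1.46848e-15 m^2/s
Step 2: J = D * (C1 - C2) / dx
J = 1.46848e-15 * (3.92 - 2.01) / 3.4e-03
J = 8.249e-13 kg/(m^2*s)


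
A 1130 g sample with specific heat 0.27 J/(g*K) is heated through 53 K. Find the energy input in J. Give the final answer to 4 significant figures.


Q = m * cp * dT
Q = 1130 * 0.27 * 53
Q = 16170 J


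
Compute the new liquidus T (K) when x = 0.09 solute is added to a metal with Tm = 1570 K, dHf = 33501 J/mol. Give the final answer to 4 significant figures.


dT = R*Tm^2*x / dHf
dT = 8.314 * 1570^2 * 0.09 / 33501
dT = 55.0547 K
T_new = 1570 - 55.0547 = 1515 K


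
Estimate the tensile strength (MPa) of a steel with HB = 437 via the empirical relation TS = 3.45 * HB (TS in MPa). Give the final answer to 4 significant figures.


TS (MPa) = 3.45 * HB
TS = 3.45 * 437
TS = 1508 MPa


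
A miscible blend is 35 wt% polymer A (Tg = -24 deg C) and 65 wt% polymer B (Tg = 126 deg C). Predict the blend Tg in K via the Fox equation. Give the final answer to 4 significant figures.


1/Tg = w1/Tg1 + w2/Tg2 (in Kelvin)
Tg1 = 249.15 K, Tg2 = 399.15 K
1/Tg = 0.35/249.15 + 0.65/399.15
Tg = 329.7 K


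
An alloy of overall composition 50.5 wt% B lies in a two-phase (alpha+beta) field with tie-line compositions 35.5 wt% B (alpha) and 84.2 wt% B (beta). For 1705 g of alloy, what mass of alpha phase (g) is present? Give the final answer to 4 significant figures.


f_alpha = (C_beta - C0) / (C_beta - C_alpha)
f_alpha = (84.2 - 50.5) / (84.2 - 35.5) = 0.691992
m_alpha = f_alpha * m_total = 0.691992 * 1705 = 1180 g


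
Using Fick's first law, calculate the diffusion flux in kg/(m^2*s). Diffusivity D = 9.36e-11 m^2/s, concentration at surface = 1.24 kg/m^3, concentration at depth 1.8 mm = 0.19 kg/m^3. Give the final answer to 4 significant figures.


J = -D * (dC/dx) = D * (C1 - C2) / dx
J = 9.36e-11 * (1.24 - 0.19) / 1.8e-03
J = 5.46e-08 kg/(m^2*s)


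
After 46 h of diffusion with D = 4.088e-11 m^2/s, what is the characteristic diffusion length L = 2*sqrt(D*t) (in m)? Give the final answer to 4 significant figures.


t = 46 hr = 165600 s
Diffusion length = 2*sqrt(D*t)
= 2*sqrt(4.088e-11 * 165600)
= 5.204e-03 m


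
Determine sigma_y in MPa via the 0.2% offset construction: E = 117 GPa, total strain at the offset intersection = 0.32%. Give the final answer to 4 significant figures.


Offset strain = 0.002
Elastic strain at yield = total_strain - offset = 3.2e-03 - 0.002 = 1.2e-03
sigma_y = E * elastic_strain = 117000 * 1.2e-03
sigma_y = 140.4 MPa


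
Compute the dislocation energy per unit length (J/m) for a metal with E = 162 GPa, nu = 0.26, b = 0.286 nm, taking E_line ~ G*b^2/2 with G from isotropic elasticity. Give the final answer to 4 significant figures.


Step 1: G = E / (2*(1+nu))
G = 162 / (2*(1+0.26)) = 64.2857 GPa = 6.42857e+10 Pa
Step 2: E_line = G*b^2/2
b = 0.286 nm = 2.86e-10 m
E_line = 0.5 * 6.42857e+10 * (2.86e-10)^2 = 2.629e-09 J/m


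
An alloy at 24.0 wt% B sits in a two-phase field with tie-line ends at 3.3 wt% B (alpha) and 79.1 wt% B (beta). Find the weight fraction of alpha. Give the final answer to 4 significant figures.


f_alpha = (C_beta - C0) / (C_beta - C_alpha)
f_alpha = (79.1 - 24.0) / (79.1 - 3.3)
f_alpha = 0.7269


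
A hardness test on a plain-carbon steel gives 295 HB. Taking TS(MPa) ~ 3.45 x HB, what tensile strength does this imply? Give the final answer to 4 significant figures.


TS (MPa) = 3.45 * HB
TS = 3.45 * 295
TS = 1018 MPa


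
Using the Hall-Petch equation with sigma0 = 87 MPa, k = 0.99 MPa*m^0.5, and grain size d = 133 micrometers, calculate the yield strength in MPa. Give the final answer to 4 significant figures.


sigma_y = sigma0 + k / sqrt(d)
d = 133 um = 1.33e-04 m
sigma_y = 87 + 0.99 / sqrt(1.33e-04)
sigma_y = 172.8 MPa


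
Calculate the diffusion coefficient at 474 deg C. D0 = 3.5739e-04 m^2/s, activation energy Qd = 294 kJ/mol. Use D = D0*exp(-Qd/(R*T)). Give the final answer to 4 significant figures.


D = D0 * exp(-Qd / (R*T))
T = 747.15 K
D = 3.5739e-04 * exp(-294e3 / (8.314 * 747.15))
D = 9.961e-25 m^2/s


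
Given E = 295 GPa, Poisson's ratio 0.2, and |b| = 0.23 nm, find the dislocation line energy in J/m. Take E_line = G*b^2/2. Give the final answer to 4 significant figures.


Step 1: G = E / (2*(1+nu))
G = 295 / (2*(1+0.2)) = 122.917 GPa = 1.22917e+11 Pa
Step 2: E_line = G*b^2/2
b = 0.23 nm = 2.3e-10 m
E_line = 0.5 * 1.22917e+11 * (2.3e-10)^2 = 3.251e-09 J/m


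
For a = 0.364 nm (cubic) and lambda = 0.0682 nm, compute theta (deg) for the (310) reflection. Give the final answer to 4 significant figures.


d = a / sqrt(h^2+k^2+l^2)
d = 0.364 / sqrt(10) = 0.115107 nm
lambda = 2*d*sin(theta)  =>  sin(theta) = lambda / (2*d)
sin(theta) = 0.0682 / (2 * 0.115107) = 0.296246
theta = 17.23 deg


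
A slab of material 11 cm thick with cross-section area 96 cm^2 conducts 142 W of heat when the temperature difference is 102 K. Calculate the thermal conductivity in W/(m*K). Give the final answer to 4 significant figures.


k = Q*L / (A*dT)
L = 0.11 m, A = 9.6e-03 m^2
k = 142 * 0.11 / (9.6e-03 * 102)
k = 15.95 W/(m*K)


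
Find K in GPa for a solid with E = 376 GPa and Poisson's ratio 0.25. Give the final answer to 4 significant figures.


K = E / (3*(1-2*nu))
K = 376 / (3*(1-2*0.25))
K = 250.7 GPa


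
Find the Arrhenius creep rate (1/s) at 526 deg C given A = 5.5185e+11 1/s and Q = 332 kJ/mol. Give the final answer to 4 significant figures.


rate = A * exp(-Q / (R*T))
T = 526 + 273.15 = 799.15 K
rate = 5.5185e+11 * exp(-332e3 / (8.314 * 799.15))
rate = 1.098e-10 1/s


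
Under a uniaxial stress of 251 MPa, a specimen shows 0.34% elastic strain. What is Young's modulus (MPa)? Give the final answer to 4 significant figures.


E = sigma / epsilon
epsilon = 0.34% = 3.4e-03
E = 251 / 3.4e-03
E = 73820 MPa


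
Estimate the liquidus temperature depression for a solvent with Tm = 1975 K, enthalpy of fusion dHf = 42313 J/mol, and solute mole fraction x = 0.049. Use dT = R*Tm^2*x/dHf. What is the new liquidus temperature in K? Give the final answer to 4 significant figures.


dT = R*Tm^2*x / dHf
dT = 8.314 * 1975^2 * 0.049 / 42313
dT = 37.5549 K
T_new = 1975 - 37.5549 = 1937 K


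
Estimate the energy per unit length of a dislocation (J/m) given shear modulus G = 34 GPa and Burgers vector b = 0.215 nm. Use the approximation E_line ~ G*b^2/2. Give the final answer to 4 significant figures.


E = G*b^2/2
b = 0.215 nm = 2.15e-10 m
G = 34 GPa = 3.4e+10 Pa
E = 0.5 * 3.4e+10 * (2.15e-10)^2
E = 7.858e-10 J/m


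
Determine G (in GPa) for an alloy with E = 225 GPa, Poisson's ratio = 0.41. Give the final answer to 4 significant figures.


G = E / (2*(1+nu))
G = 225 / (2*(1+0.41))
G = 79.79 GPa


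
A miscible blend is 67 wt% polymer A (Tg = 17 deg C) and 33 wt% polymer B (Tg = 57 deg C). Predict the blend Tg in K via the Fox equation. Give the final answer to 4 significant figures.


1/Tg = w1/Tg1 + w2/Tg2 (in Kelvin)
Tg1 = 290.15 K, Tg2 = 330.15 K
1/Tg = 0.67/290.15 + 0.33/330.15
Tg = 302.2 K


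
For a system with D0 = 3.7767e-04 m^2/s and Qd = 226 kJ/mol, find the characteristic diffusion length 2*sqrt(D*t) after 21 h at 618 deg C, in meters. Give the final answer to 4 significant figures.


Step 1: D = D0 * exp(-Qd/(R*T))
T = 891.15 K
D = 3.7767e-04 * exp(-226e3 / (8.314 * 891.15)) = 2.13636e-17 m^2/s
Step 2: L = 2*sqrt(D*t)
t = 21 h = 75600 s
L = 2*sqrt(2.13636e-17 * 75600) = 2.542e-06 m


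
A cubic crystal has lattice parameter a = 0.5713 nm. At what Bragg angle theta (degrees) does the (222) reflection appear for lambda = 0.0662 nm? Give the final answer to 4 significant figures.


d = a / sqrt(h^2+k^2+l^2)
d = 0.5713 / sqrt(12) = 0.16492 nm
lambda = 2*d*sin(theta)  =>  sin(theta) = lambda / (2*d)
sin(theta) = 0.0662 / (2 * 0.16492) = 0.200703
theta = 11.58 deg


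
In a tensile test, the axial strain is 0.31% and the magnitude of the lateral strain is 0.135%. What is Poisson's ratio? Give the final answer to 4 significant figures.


nu = -epsilon_lat / epsilon_axial
Lateral strain is contraction (negative), so using magnitudes:
nu = 0.135 / 0.31
nu = 0.4355


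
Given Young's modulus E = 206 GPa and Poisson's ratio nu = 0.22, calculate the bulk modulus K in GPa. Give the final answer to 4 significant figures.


K = E / (3*(1-2*nu))
K = 206 / (3*(1-2*0.22))
K = 122.6 GPa


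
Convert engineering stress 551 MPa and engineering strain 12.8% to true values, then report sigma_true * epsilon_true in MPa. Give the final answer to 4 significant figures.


sigma_true = sigma_eng * (1 + epsilon_eng)
sigma_true = 551 * (1 + 0.128) = 621.528 MPa
epsilon_true = ln(1 + epsilon_eng)
epsilon_true = ln(1 + 0.128) = 0.120446
sigma_true * epsilon_true = 621.528 * 0.120446 = 74.86 MPa


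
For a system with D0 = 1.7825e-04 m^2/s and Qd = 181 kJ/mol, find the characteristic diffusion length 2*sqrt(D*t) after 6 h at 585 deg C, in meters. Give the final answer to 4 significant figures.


Step 1: D = D0 * exp(-Qd/(R*T))
T = 858.15 K
D = 1.7825e-04 * exp(-181e3 / (8.314 * 858.15)) = 1.71144e-15 m^2/s
Step 2: L = 2*sqrt(D*t)
t = 6 h = 21600 s
L = 2*sqrt(1.71144e-15 * 21600) = 1.216e-05 m


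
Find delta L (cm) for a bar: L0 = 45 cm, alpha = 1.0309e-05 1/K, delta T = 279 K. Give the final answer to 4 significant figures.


dL = L0 * alpha * dT
dL = 45 * 1.0309e-05 * 279
dL = 0.1294 cm


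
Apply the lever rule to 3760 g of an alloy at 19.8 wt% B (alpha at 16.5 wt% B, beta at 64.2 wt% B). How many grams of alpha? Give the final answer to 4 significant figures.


f_alpha = (C_beta - C0) / (C_beta - C_alpha)
f_alpha = (64.2 - 19.8) / (64.2 - 16.5) = 0.930818
m_alpha = f_alpha * m_total = 0.930818 * 3760 = 3500 g


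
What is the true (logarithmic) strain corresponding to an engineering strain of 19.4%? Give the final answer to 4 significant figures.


epsilon_true = ln(1 + epsilon_eng)
epsilon_true = ln(1 + 0.194)
epsilon_true = 0.1773


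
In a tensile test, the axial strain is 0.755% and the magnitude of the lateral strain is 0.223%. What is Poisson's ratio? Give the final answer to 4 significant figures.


nu = -epsilon_lat / epsilon_axial
Lateral strain is contraction (negative), so using magnitudes:
nu = 0.223 / 0.755
nu = 0.2954


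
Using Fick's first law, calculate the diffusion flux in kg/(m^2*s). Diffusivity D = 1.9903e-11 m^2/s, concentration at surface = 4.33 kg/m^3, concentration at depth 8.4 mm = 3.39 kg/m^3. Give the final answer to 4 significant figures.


J = -D * (dC/dx) = D * (C1 - C2) / dx
J = 1.9903e-11 * (4.33 - 3.39) / 8.4e-03
J = 2.227e-09 kg/(m^2*s)


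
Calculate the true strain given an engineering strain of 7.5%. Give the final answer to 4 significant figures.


epsilon_true = ln(1 + epsilon_eng)
epsilon_true = ln(1 + 0.075)
epsilon_true = 0.07232


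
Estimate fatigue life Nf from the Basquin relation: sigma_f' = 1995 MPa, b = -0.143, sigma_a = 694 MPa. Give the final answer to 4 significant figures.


sigma_a = sigma_f' * (2*Nf)^b
2*Nf = (sigma_a / sigma_f')^(1/b)
2*Nf = (694 / 1995)^(1/-0.143)
2*Nf = 1610.19
Nf = 805.1 cycles


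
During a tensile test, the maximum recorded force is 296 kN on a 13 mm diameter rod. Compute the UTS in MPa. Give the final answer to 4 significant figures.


A0 = pi*(d/2)^2 = pi*(13/2)^2 = 132.732 mm^2
UTS = F_max / A0 = 296*1000 / 132.732
UTS = 2230 MPa


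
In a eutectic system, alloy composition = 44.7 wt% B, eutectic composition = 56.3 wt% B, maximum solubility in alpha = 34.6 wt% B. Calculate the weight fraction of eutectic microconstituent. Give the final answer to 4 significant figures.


f_primary = (C_e - C0) / (C_e - C_alpha_max)
f_primary = (56.3 - 44.7) / (56.3 - 34.6)
f_primary = 0.534562
f_eutectic = 1 - 0.534562 = 0.4654


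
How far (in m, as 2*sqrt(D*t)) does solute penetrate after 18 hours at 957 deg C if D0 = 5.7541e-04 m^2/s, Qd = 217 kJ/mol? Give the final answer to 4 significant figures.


Step 1: D = D0 * exp(-Qd/(R*T))
T = 1230.15 K
D = 5.7541e-04 * exp(-217e3 / (8.314 * 1230.15)) = 3.51066e-13 m^2/s
Step 2: L = 2*sqrt(D*t)
t = 18 h = 64800 s
L = 2*sqrt(3.51066e-13 * 64800) = 3.017e-04 m


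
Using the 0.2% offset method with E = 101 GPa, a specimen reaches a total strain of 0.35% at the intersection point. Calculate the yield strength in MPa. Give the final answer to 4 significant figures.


Offset strain = 0.002
Elastic strain at yield = total_strain - offset = 3.5e-03 - 0.002 = 1.5e-03
sigma_y = E * elastic_strain = 101000 * 1.5e-03
sigma_y = 151.5 MPa


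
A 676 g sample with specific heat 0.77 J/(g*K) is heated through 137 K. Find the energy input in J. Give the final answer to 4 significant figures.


Q = m * cp * dT
Q = 676 * 0.77 * 137
Q = 71310 J


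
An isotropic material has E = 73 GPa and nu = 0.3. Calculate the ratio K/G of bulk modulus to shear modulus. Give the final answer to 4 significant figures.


G = E / (2*(1+nu))
G = 73 / (2*(1+0.3)) = 28.0769 GPa
K = E / (3*(1-2*nu))
K = 73 / (3*(1-2*0.3)) = 60.8333 GPa
K/G = 60.8333 / 28.0769 = 2.167


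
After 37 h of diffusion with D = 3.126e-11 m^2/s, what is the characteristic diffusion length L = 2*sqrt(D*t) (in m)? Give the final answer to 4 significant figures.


t = 37 hr = 133200 s
Diffusion length = 2*sqrt(D*t)
= 2*sqrt(3.126e-11 * 133200)
= 4.081e-03 m


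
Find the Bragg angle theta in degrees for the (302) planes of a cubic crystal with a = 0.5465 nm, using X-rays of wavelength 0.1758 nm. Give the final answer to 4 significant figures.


d = a / sqrt(h^2+k^2+l^2)
d = 0.5465 / sqrt(13) = 0.151572 nm
lambda = 2*d*sin(theta)  =>  sin(theta) = lambda / (2*d)
sin(theta) = 0.1758 / (2 * 0.151572) = 0.579923
theta = 35.45 deg


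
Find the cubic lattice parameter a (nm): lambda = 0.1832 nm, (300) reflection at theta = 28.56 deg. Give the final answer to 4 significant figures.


d = lambda / (2*sin(theta))
d = 0.1832 / (2*sin(28.56 deg))
d = 0.1916 nm
a = d * sqrt(h^2+k^2+l^2) = 0.1916 * sqrt(9)
a = 0.5748 nm


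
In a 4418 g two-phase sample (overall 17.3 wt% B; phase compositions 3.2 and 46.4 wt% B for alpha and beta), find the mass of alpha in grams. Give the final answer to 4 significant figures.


f_alpha = (C_beta - C0) / (C_beta - C_alpha)
f_alpha = (46.4 - 17.3) / (46.4 - 3.2) = 0.673611
m_alpha = f_alpha * m_total = 0.673611 * 4418 = 2976 g


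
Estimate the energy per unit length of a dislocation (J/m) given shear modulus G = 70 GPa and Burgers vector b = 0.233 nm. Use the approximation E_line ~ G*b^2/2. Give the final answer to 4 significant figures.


E = G*b^2/2
b = 0.233 nm = 2.33e-10 m
G = 70 GPa = 7e+10 Pa
E = 0.5 * 7e+10 * (2.33e-10)^2
E = 1.9e-09 J/m


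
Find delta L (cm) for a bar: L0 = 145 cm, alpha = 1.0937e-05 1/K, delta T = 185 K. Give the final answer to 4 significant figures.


dL = L0 * alpha * dT
dL = 145 * 1.0937e-05 * 185
dL = 0.2934 cm


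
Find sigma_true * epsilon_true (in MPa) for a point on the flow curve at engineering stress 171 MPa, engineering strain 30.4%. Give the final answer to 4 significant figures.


sigma_true = sigma_eng * (1 + epsilon_eng)
sigma_true = 171 * (1 + 0.304) = 222.984 MPa
epsilon_true = ln(1 + epsilon_eng)
epsilon_true = ln(1 + 0.304) = 0.265436
sigma_true * epsilon_true = 222.984 * 0.265436 = 59.19 MPa


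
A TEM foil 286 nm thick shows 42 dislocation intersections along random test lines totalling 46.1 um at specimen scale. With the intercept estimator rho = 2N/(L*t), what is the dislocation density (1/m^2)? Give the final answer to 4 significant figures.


rho = 2N / (L * t)
L = 46.1 um = 4.61e-05 m, t = 286 nm = 2.86e-07 m
rho = 2 * 42 / (4.61e-05 * 2.86e-07)
rho = 6.371e+12 1/m^2


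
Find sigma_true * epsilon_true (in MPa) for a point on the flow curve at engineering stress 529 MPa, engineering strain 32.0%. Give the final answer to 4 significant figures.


sigma_true = sigma_eng * (1 + epsilon_eng)
sigma_true = 529 * (1 + 0.32) = 698.28 MPa
epsilon_true = ln(1 + epsilon_eng)
epsilon_true = ln(1 + 0.32) = 0.277632
sigma_true * epsilon_true = 698.28 * 0.277632 = 193.9 MPa


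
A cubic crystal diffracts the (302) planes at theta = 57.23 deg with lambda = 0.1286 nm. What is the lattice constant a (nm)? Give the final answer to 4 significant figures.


d = lambda / (2*sin(theta))
d = 0.1286 / (2*sin(57.23 deg))
d = 0.0764702 nm
a = d * sqrt(h^2+k^2+l^2) = 0.0764702 * sqrt(13)
a = 0.2757 nm


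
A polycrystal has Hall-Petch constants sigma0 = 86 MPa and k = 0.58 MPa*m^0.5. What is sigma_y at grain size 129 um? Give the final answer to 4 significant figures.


sigma_y = sigma0 + k / sqrt(d)
d = 129 um = 1.29e-04 m
sigma_y = 86 + 0.58 / sqrt(1.29e-04)
sigma_y = 137.1 MPa


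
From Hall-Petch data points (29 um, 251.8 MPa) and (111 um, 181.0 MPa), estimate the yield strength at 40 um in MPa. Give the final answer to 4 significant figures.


sigma_y = sigma0 + k / sqrt(d)
1/sqrt(d1) = 1/sqrt(2.9e-05) = 185.695;  1/sqrt(d2) = 94.9158
k = (sigma1 - sigma2) / (1/sqrt(d1) - 1/sqrt(d2)) = (251.8 - 181.0) / (185.695 - 94.9158) = 0.779911 MPa*m^0.5
sigma0 = sigma1 - k/sqrt(d1) = 251.8 - 0.779911*185.695 = 106.974 MPa
sigma_y(d3) = 106.974 + 0.779911 / sqrt(4e-05) = 230.3 MPa


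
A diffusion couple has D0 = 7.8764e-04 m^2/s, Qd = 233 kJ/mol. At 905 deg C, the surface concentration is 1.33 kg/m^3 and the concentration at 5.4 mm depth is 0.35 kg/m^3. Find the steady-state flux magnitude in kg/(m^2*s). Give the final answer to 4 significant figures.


Step 1: D = D0 * exp(-Qd/(R*T))
T = 905 + 273.15 = 1178.15 K
D = 7.8764e-04 * exp(-233e3 / (8.314 * 1178.15)) = 3.67816e-14 m^2/s
Step 2: J = D * (C1 - C2) / dx
J = 3.67816e-14 * (1.33 - 0.35) / 5.4e-03
J = 6.675e-12 kg/(m^2*s)


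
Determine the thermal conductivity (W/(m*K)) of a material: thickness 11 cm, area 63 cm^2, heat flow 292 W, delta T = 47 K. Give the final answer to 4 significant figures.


k = Q*L / (A*dT)
L = 0.11 m, A = 6.3e-03 m^2
k = 292 * 0.11 / (6.3e-03 * 47)
k = 108.5 W/(m*K)


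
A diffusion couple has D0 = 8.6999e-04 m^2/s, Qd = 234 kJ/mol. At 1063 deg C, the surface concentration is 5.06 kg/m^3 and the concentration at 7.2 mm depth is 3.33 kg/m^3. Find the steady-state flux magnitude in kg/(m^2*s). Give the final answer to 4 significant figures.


Step 1: D = D0 * exp(-Qd/(R*T))
T = 1063 + 273.15 = 1336.15 K
D = 8.6999e-04 * exp(-234e3 / (8.314 * 1336.15)) = 6.18485e-13 m^2/s
Step 2: J = D * (C1 - C2) / dx
J = 6.18485e-13 * (5.06 - 3.33) / 7.2e-03
J = 1.486e-10 kg/(m^2*s)


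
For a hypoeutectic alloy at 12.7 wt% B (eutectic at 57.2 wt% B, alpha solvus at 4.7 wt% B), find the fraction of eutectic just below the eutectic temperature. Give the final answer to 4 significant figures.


f_primary = (C_e - C0) / (C_e - C_alpha_max)
f_primary = (57.2 - 12.7) / (57.2 - 4.7)
f_primary = 0.847619
f_eutectic = 1 - 0.847619 = 0.1524


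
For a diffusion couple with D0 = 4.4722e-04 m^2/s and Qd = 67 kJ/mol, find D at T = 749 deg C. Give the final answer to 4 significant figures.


D = D0 * exp(-Qd / (R*T))
T = 1022.15 K
D = 4.4722e-04 * exp(-67e3 / (8.314 * 1022.15))
D = 1.685e-07 m^2/s


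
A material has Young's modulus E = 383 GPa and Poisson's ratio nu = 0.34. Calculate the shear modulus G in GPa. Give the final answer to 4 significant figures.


G = E / (2*(1+nu))
G = 383 / (2*(1+0.34))
G = 142.9 GPa


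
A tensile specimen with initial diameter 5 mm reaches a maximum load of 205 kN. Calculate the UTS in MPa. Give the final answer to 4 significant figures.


A0 = pi*(d/2)^2 = pi*(5/2)^2 = 19.635 mm^2
UTS = F_max / A0 = 205*1000 / 19.635
UTS = 10440 MPa


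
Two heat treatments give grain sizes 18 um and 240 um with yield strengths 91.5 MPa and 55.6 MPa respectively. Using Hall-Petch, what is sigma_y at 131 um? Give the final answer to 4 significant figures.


sigma_y = sigma0 + k / sqrt(d)
1/sqrt(d1) = 1/sqrt(1.8e-05) = 235.702;  1/sqrt(d2) = 64.5497
k = (sigma1 - sigma2) / (1/sqrt(d1) - 1/sqrt(d2)) = (91.5 - 55.6) / (235.702 - 64.5497) = 0.209754 MPa*m^0.5
sigma0 = sigma1 - k/sqrt(d1) = 91.5 - 0.209754*235.702 = 42.0604 MPa
sigma_y(d3) = 42.0604 + 0.209754 / sqrt(1.31e-04) = 60.39 MPa


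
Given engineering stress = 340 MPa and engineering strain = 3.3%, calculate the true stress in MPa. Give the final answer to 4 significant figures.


sigma_true = sigma_eng * (1 + epsilon_eng)
sigma_true = 340 * (1 + 0.033)
sigma_true = 351.2 MPa


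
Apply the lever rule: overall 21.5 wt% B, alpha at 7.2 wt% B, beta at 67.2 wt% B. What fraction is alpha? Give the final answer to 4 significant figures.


f_alpha = (C_beta - C0) / (C_beta - C_alpha)
f_alpha = (67.2 - 21.5) / (67.2 - 7.2)
f_alpha = 0.7617


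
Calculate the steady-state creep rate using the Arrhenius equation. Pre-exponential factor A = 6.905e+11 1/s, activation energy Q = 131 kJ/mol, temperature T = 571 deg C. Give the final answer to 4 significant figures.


rate = A * exp(-Q / (R*T))
T = 571 + 273.15 = 844.15 K
rate = 6.905e+11 * exp(-131e3 / (8.314 * 844.15))
rate = 5405 1/s


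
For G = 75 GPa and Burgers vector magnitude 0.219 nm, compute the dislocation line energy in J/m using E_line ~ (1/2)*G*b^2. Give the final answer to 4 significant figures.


E = G*b^2/2
b = 0.219 nm = 2.19e-10 m
G = 75 GPa = 7.5e+10 Pa
E = 0.5 * 7.5e+10 * (2.19e-10)^2
E = 1.799e-09 J/m


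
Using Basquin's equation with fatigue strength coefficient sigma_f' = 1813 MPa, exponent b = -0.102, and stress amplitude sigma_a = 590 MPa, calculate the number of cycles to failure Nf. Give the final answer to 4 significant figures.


sigma_a = sigma_f' * (2*Nf)^b
2*Nf = (sigma_a / sigma_f')^(1/b)
2*Nf = (590 / 1813)^(1/-0.102)
2*Nf = 60236.6
Nf = 30120 cycles


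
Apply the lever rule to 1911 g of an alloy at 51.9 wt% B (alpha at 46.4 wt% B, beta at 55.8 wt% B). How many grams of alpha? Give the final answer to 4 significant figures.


f_alpha = (C_beta - C0) / (C_beta - C_alpha)
f_alpha = (55.8 - 51.9) / (55.8 - 46.4) = 0.414894
m_alpha = f_alpha * m_total = 0.414894 * 1911 = 792.9 g


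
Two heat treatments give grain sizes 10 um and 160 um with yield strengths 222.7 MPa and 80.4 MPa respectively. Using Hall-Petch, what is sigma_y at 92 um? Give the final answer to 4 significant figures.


sigma_y = sigma0 + k / sqrt(d)
1/sqrt(d1) = 1/sqrt(1e-05) = 316.228;  1/sqrt(d2) = 79.0569
k = (sigma1 - sigma2) / (1/sqrt(d1) - 1/sqrt(d2)) = (222.7 - 80.4) / (316.228 - 79.0569) = 0.599989 MPa*m^0.5
sigma0 = sigma1 - k/sqrt(d1) = 222.7 - 0.599989*316.228 = 32.9667 MPa
sigma_y(d3) = 32.9667 + 0.599989 / sqrt(9.2e-05) = 95.52 MPa


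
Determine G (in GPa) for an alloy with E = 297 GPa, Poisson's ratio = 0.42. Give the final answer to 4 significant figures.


G = E / (2*(1+nu))
G = 297 / (2*(1+0.42))
G = 104.6 GPa


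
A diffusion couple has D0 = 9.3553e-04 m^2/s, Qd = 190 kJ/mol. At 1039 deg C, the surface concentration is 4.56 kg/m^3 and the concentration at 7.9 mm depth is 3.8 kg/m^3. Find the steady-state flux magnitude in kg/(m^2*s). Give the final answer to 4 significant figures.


Step 1: D = D0 * exp(-Qd/(R*T))
T = 1039 + 273.15 = 1312.15 K
D = 9.3553e-04 * exp(-190e3 / (8.314 * 1312.15)) = 2.55377e-11 m^2/s
Step 2: J = D * (C1 - C2) / dx
J = 2.55377e-11 * (4.56 - 3.8) / 7.9e-03
J = 2.457e-09 kg/(m^2*s)


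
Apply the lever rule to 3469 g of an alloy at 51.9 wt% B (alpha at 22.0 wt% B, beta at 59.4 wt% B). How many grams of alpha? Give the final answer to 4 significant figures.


f_alpha = (C_beta - C0) / (C_beta - C_alpha)
f_alpha = (59.4 - 51.9) / (59.4 - 22.0) = 0.200535
m_alpha = f_alpha * m_total = 0.200535 * 3469 = 695.7 g


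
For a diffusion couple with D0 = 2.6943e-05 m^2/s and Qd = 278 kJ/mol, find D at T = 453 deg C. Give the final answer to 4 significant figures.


D = D0 * exp(-Qd / (R*T))
T = 726.15 K
D = 2.6943e-05 * exp(-278e3 / (8.314 * 726.15))
D = 2.705e-25 m^2/s


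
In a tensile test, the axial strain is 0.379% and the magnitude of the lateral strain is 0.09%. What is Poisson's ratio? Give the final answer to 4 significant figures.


nu = -epsilon_lat / epsilon_axial
Lateral strain is contraction (negative), so using magnitudes:
nu = 0.09 / 0.379
nu = 0.2375


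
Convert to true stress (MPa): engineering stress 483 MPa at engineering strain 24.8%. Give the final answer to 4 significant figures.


sigma_true = sigma_eng * (1 + epsilon_eng)
sigma_true = 483 * (1 + 0.248)
sigma_true = 602.8 MPa


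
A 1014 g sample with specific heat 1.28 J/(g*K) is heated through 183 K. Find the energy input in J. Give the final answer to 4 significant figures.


Q = m * cp * dT
Q = 1014 * 1.28 * 183
Q = 237500 J


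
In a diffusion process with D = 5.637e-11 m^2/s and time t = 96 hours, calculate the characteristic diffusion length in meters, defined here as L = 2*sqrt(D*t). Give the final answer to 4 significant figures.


t = 96 hr = 345600 s
Diffusion length = 2*sqrt(D*t)
= 2*sqrt(5.637e-11 * 345600)
= 8.828e-03 m


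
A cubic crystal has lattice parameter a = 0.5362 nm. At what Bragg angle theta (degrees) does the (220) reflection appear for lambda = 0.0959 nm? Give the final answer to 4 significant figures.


d = a / sqrt(h^2+k^2+l^2)
d = 0.5362 / sqrt(8) = 0.189575 nm
lambda = 2*d*sin(theta)  =>  sin(theta) = lambda / (2*d)
sin(theta) = 0.0959 / (2 * 0.189575) = 0.252934
theta = 14.65 deg


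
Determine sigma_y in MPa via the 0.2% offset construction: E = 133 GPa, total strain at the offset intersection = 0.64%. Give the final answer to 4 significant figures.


Offset strain = 0.002
Elastic strain at yield = total_strain - offset = 6.4e-03 - 0.002 = 4.4e-03
sigma_y = E * elastic_strain = 133000 * 4.4e-03
sigma_y = 585.2 MPa


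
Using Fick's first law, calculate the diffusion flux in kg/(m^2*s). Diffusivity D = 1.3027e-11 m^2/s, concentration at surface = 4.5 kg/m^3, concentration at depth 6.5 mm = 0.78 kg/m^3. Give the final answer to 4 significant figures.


J = -D * (dC/dx) = D * (C1 - C2) / dx
J = 1.3027e-11 * (4.5 - 0.78) / 6.5e-03
J = 7.455e-09 kg/(m^2*s)


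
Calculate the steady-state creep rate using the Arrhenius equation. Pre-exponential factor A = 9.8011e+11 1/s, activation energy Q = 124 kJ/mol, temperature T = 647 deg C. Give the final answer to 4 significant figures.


rate = A * exp(-Q / (R*T))
T = 647 + 273.15 = 920.15 K
rate = 9.8011e+11 * exp(-124e3 / (8.314 * 920.15))
rate = 89500 1/s


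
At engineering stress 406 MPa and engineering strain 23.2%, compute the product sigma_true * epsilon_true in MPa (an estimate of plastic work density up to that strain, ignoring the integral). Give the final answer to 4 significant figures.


sigma_true = sigma_eng * (1 + epsilon_eng)
sigma_true = 406 * (1 + 0.232) = 500.192 MPa
epsilon_true = ln(1 + epsilon_eng)
epsilon_true = ln(1 + 0.232) = 0.208639
sigma_true * epsilon_true = 500.192 * 0.208639 = 104.4 MPa


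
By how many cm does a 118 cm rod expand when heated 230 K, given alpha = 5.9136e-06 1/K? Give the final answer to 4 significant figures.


dL = L0 * alpha * dT
dL = 118 * 5.9136e-06 * 230
dL = 0.1605 cm


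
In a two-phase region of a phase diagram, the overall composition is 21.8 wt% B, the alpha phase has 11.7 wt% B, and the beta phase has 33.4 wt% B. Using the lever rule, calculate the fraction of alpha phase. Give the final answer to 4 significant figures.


f_alpha = (C_beta - C0) / (C_beta - C_alpha)
f_alpha = (33.4 - 21.8) / (33.4 - 11.7)
f_alpha = 0.5346


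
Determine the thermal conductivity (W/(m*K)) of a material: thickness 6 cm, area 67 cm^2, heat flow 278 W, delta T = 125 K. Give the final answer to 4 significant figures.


k = Q*L / (A*dT)
L = 0.06 m, A = 6.7e-03 m^2
k = 278 * 0.06 / (6.7e-03 * 125)
k = 19.92 W/(m*K)
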